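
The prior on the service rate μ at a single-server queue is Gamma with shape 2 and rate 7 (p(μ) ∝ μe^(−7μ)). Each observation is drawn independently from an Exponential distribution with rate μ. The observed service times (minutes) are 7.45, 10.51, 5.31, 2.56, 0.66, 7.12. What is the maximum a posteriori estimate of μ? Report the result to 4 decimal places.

The Exponential(rate=μ) likelihood is ∝ μ^n e^(−μΣtᵢ). Here n = 6 and Σtᵢ = 7.45 + 10.51 + 5.31 + 2.56 + 0.66 + 7.12 = 33.61.
Posterior ∝ μe^(−7μ) · μ^6e^(−33.61μ) = μ^7e^(−40.61μ), i.e. Gamma(8, 40.61).
Mode = (a−1)/b = 7/40.61 ≈ 0.1724.

μ̂_MAP = 0.1724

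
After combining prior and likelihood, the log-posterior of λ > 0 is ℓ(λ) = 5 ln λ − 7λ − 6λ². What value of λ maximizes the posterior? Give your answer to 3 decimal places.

ℓ'(λ) = 5/λ − 7 − 12λ. Setting this to zero and multiplying by λ: 12λ² + 7λ − 5 = 0.
λ = (−7 + √(7² + 4·12·5)) / (2·12) = (−7 + √289) / 24 = (−7 + 17)/24 = 5/12.
ℓ''(λ) = −5/λ² − 12 < 0, confirming a maximum.

λ̂_MAP = 0.417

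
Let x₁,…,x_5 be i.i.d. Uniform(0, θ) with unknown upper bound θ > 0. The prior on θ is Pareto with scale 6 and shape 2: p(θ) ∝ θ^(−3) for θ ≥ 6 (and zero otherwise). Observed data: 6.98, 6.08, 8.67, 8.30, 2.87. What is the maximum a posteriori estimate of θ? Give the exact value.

The Uniform(0, θ) likelihood is θ^(−n) for θ ≥ max(xᵢ), zero otherwise. Here max(xᵢ) = 8.67.
Posterior ∝ θ^(−3) · θ^(−5) = θ^(−8) on θ ≥ max(6, 8.67) = 8.67.
This density is strictly decreasing in θ, so the posterior mode lies at the lower boundary of the support.

θ̂_MAP = 8.67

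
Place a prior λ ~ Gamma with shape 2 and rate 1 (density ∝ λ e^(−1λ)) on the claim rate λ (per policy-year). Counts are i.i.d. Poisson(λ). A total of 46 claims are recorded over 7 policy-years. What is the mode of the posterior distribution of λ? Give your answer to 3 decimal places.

Σxᵢ = 46, n = 7.
Posterior ∝ λe^(−1λ) · λ^46e^(−7λ) = λ^47e^(−8λ), i.e. Gamma(shape=48, rate=8).
The mode of a Gamma(a, b) with a ≥ 1 (shape–rate) is (a−1)/b = 47/8 ≈ 5.875.

λ̂_MAP = 5.875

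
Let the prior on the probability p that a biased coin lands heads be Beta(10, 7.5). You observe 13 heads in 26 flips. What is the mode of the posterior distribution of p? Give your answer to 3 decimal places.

Prior: Beta(10, 7.5).
Data: 13 successes in 26 trials. The binomial likelihood contributes p^13(1−p)^13, so the posterior is Beta(10+13, 7.5+13) = Beta(23, 20.5).
For Beta(a, b) with a, b > 1 the mode is (a−1)/(a+b−2) = 22/41.5 ≈ 0.530.

p̂_MAP = 0.530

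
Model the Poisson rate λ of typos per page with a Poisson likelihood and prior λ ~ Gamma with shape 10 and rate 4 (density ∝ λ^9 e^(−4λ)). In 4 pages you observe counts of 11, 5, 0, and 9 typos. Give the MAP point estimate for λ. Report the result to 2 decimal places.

Σxᵢ = 11+5+0+9 = 25, with n = 4.
Posterior ∝ λ^9e^(−4λ) · λ^25e^(−4λ) = λ^34e^(−8λ), i.e. Gamma(shape=35, rate=8).
The mode of a Gamma(a, b) with a ≥ 1 (shape–rate) is (a−1)/b = 34/8 ≈ 4.25.

λ̂_MAP = 4.25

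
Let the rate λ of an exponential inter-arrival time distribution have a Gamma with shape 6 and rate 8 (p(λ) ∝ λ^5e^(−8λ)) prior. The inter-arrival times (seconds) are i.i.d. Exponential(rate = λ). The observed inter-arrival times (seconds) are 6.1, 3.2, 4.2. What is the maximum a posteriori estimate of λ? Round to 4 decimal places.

λ̂_MAP = 0.3721

The Exponential(rate=λ) likelihood is ∝ λ^n e^(−λΣtᵢ). Here n = 3 and Σtᵢ = 6.1 + 3.2 + 4.2 = 13.5.
Posterior ∝ λ^5e^(−8λ) · λ^3e^(−13.5λ) = λ^8e^(−21.5λ), i.e. Gamma(9, 21.5).
Mode = (a−1)/b = 8/21.5 ≈ 0.3721.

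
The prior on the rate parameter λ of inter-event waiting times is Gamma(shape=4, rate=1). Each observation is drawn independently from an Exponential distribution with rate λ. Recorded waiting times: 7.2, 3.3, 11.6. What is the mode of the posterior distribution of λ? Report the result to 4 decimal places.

The Exponential(rate=λ) likelihood is ∝ λ^n e^(−λΣtᵢ). Here n = 3 and Σtᵢ = 7.2 + 3.3 + 11.6 = 22.1.
Posterior ∝ λ^3e^(−1λ) · λ^3e^(−22.1λ) = λ^6e^(−23.1λ), i.e. Gamma(7, 23.1).
Mode = (a−1)/b = 6/23.1 ≈ 0.2597.

λ̂_MAP = 0.2597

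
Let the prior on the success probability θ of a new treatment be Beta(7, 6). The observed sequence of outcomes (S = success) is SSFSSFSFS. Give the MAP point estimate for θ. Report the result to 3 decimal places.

Prior: Beta(7, 6).
Data: 6 successes in 9 trials (from the sequence). The binomial likelihood contributes θ^6(1−θ)^3, so the posterior is Beta(7+6, 6+3) = Beta(13, 9).
For Beta(a, b) with a, b > 1 the mode is (a−1)/(a+b−2) = 12/20 ≈ 0.600.

θ̂_MAP = 0.600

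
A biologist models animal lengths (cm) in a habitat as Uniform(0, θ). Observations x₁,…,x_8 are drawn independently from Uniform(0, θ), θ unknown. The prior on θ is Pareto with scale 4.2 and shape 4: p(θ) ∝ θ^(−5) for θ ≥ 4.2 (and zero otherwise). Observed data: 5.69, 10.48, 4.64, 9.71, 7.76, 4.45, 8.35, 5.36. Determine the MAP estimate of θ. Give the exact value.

θ̂_MAP = 10.48

The Uniform(0, θ) likelihood is θ^(−n) for θ ≥ max(xᵢ), zero otherwise. Here max(xᵢ) = 10.48.
Posterior ∝ θ^(−5) · θ^(−8) = θ^(−13) on θ ≥ max(4.2, 10.48) = 10.48.
This density is strictly decreasing in θ, so the posterior mode lies at the lower boundary of the support.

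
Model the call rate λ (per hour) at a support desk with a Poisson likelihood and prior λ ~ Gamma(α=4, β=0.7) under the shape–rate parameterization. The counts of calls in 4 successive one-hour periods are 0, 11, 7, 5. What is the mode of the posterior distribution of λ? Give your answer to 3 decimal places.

λ̂_MAP = 5.532

Σxᵢ = 0+11+7+5 = 23, with n = 4.
Posterior ∝ λ^3e^(−0.7λ) · λ^23e^(−4λ) = λ^26e^(−4.7λ), i.e. Gamma(shape=27, rate=4.7).
The mode of a Gamma(a, b) with a ≥ 1 (shape–rate) is (a−1)/b = 26/4.7 ≈ 5.532.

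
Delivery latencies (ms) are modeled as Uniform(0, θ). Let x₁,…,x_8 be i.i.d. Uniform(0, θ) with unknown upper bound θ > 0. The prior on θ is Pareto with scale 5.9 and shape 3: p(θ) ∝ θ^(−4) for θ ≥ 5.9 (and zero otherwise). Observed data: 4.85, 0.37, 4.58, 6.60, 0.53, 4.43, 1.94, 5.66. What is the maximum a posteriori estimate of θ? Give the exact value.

The Uniform(0, θ) likelihood is θ^(−n) for θ ≥ max(xᵢ), zero otherwise. Here max(xᵢ) = 6.60.
Posterior ∝ θ^(−4) · θ^(−8) = θ^(−12) on θ ≥ max(5.9, 6.60) = 6.60.
This density is strictly decreasing in θ, so the posterior mode lies at the lower boundary of the support.

θ̂_MAP = 6.60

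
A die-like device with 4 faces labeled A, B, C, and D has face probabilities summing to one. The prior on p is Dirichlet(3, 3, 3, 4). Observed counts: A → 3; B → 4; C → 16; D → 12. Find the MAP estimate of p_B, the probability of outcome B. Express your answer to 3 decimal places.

MAP estimate of p_B = 0.136

The posterior is Dirichlet(αᵢ + nᵢ) = Dirichlet(6, 7, 19, 16).
For a Dirichlet(a₁,…,a_K) with all aᵢ > 1, the mode has j-th component (aⱼ − 1)/(Σaᵢ − K).
Here Σaᵢ = 48 and K = 4, so p_B = (7 − 1)/(48 − 4) = 6/44 ≈ 0.136.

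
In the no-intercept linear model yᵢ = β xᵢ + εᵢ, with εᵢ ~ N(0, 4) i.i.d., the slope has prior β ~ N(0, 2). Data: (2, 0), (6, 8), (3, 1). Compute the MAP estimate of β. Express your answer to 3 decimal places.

β̂_MAP = 1.000

log p(β | y) = −Σ(yᵢ − βxᵢ)²/(2·4) − β²/(2·2) + const.
Setting the derivative to zero: Σxᵢ(yᵢ − βxᵢ)/4 − β/2 = 0, so β = Σxᵢyᵢ / (Σxᵢ² + σ²/τ²).
Σxᵢyᵢ = 2·0 + 6·8 + 3·1 = 51; Σxᵢ² = 49; σ²/τ² = 2.
β̂_MAP = 51 / (49 + 2) = 51/51 ≈ 1.000.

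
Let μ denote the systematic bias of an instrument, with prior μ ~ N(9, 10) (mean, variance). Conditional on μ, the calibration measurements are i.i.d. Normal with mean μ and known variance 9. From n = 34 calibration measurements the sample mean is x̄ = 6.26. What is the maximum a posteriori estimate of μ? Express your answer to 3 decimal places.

n = 34, x̄ = 6.26.
For a Normal prior and Normal likelihood with known variance, the posterior is Normal; its mode equals its mean, the precision-weighted average.
Prior precision 1/σ₀² = 1/10 = 0.1; data precision n/σ² = 34/9.
μ̂ = (0.1·9 + (34/9)·6.26) / (0.1 + 34/9) = (11047/450)/(349/90) = 11047/1745 ≈ 6.331.

μ̂_MAP = 6.331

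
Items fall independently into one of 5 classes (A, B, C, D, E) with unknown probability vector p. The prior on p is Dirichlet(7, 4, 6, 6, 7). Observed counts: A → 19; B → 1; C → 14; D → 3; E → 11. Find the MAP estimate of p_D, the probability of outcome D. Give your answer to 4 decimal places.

MAP estimate of p_D = 0.1096

The posterior is Dirichlet(αᵢ + nᵢ) = Dirichlet(26, 5, 20, 9, 18).
For a Dirichlet(a₁,…,a_K) with all aᵢ > 1, the mode has j-th component (aⱼ − 1)/(Σaᵢ − K).
Here Σaᵢ = 78 and K = 5, so p_D = (9 − 1)/(78 − 5) = 8/73 ≈ 0.1096.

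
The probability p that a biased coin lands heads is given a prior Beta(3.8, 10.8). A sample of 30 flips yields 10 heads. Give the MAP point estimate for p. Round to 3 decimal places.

p̂_MAP = 0.300

Prior: Beta(3.8, 10.8).
Data: 10 successes in 30 trials. The binomial likelihood contributes p^10(1−p)^20, so the posterior is Beta(3.8+10, 10.8+20) = Beta(13.8, 30.8).
For Beta(a, b) with a, b > 1 the mode is (a−1)/(a+b−2) = 12.8/42.6 ≈ 0.300.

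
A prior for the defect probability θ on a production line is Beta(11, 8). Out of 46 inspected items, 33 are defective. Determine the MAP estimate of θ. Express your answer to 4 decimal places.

θ̂_MAP = 0.6825

Prior: Beta(11, 8).
Data: 33 successes in 46 trials. The binomial likelihood contributes θ^33(1−θ)^13, so the posterior is Beta(11+33, 8+13) = Beta(44, 21).
For Beta(a, b) with a, b > 1 the mode is (a−1)/(a+b−2) = 43/63 ≈ 0.6825.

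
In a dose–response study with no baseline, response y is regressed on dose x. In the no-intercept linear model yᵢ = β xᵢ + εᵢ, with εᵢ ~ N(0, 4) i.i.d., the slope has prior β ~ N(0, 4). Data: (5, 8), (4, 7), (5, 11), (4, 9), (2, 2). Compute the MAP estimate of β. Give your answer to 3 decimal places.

β̂_MAP = 1.874

log p(β | y) = −Σ(yᵢ − βxᵢ)²/(2·4) − β²/(2·4) + const.
Setting the derivative to zero: Σxᵢ(yᵢ − βxᵢ)/4 − β/4 = 0, so β = Σxᵢyᵢ / (Σxᵢ² + σ²/τ²).
Σxᵢyᵢ = 5·8 + 4·7 + 5·11 + 4·9 + 2·2 = 163; Σxᵢ² = 86; σ²/τ² = 1.
β̂_MAP = 163 / (86 + 1) = 163/87 ≈ 1.874.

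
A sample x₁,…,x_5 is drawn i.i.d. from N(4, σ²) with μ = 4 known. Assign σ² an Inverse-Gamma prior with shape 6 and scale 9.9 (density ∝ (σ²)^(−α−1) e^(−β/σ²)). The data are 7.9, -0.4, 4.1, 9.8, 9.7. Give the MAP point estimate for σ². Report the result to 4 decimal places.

Sum of squared deviations about the known mean: SS = (7.9−4)² + (-0.4−4)² + (4.1−4)² + (9.8−4)² + (9.7−4)² = 100.71.
The Normal likelihood contributes (σ²)^(−n/2) exp(−SS/(2σ²)), so the posterior is Inverse-Gamma(α + n/2, β + SS/2) = Inverse-Gamma(8.5, 60.255).
The mode of Inverse-Gamma(a, b) is b/(a+1) = 60.255/9.5 ≈ 6.3426.

σ̂²_MAP = 6.3426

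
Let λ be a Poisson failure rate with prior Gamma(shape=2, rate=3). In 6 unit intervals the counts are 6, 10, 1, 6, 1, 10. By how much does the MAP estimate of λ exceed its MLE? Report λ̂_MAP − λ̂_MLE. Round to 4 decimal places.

Σxᵢ = 34. Posterior is Gamma(36, 9); MAP = (36−1)/9 = 35/9 ≈ 3.88889.
MLE = x̄ = 34/6 ≈ 5.66667.
Difference = 35/9 − 34/6 = -16/9 ≈ -1.7778.

MAP − MLE = -1.7778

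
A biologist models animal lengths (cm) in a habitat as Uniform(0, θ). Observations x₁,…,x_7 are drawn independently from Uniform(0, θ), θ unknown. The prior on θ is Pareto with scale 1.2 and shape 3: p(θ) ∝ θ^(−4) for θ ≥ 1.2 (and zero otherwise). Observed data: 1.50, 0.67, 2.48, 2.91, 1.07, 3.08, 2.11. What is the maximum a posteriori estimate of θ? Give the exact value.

θ̂_MAP = 3.08

The Uniform(0, θ) likelihood is θ^(−n) for θ ≥ max(xᵢ), zero otherwise. Here max(xᵢ) = 3.08.
Posterior ∝ θ^(−4) · θ^(−7) = θ^(−11) on θ ≥ max(1.2, 3.08) = 3.08.
This density is strictly decreasing in θ, so the posterior mode lies at the lower boundary of the support.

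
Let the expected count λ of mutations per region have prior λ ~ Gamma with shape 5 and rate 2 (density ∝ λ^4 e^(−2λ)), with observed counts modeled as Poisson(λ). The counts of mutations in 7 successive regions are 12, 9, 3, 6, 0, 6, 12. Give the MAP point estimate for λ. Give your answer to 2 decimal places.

Σxᵢ = 12+9+3+6+0+6+12 = 48, with n = 7.
Posterior ∝ λ^4e^(−2λ) · λ^48e^(−7λ) = λ^52e^(−9λ), i.e. Gamma(shape=53, rate=9).
The mode of a Gamma(a, b) with a ≥ 1 (shape–rate) is (a−1)/b = 52/9 ≈ 5.78.

λ̂_MAP = 5.78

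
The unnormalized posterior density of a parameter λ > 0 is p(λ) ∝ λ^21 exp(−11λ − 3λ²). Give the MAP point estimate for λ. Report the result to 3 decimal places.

ℓ'(λ) = 21/λ − 11 − 6λ. Setting this to zero and multiplying by λ: 6λ² + 11λ − 21 = 0.
λ = (−11 + √(11² + 4·6·21)) / (2·6) = (−11 + √625) / 12 = (−11 + 25)/12 = 7/6.
ℓ''(λ) = −21/λ² − 6 < 0, confirming a maximum.

λ̂_MAP = 1.167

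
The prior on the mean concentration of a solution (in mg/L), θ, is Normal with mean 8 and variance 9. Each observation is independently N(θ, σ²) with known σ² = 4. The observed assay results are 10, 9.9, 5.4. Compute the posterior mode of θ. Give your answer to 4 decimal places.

θ̂_MAP = 8.3774

n = 3; x̄ = (10 + 9.9 + 5.4)/3 = 25.3/3 = 253/30 ≈ 8.4333.
For a Normal prior and Normal likelihood with known variance, the posterior is Normal; its mode equals its mean, the precision-weighted average.
Prior precision 1/σ₀² = 1/9; data precision n/σ² = 3/4 = 0.75.
θ̂ = ((1/9)·8 + 0.75·(253/30)) / (1/9 + 0.75) = (2597/360)/(31/36) = 2597/310 ≈ 8.3774.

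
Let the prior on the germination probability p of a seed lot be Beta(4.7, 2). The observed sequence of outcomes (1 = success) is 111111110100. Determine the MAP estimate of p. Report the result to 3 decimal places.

Prior: Beta(4.7, 2).
Data: 9 successes in 12 trials (from the sequence). The binomial likelihood contributes p^9(1−p)^3, so the posterior is Beta(4.7+9, 2+3) = Beta(13.7, 5).
For Beta(a, b) with a, b > 1 the mode is (a−1)/(a+b−2) = 12.7/16.7 ≈ 0.760.

p̂_MAP = 0.760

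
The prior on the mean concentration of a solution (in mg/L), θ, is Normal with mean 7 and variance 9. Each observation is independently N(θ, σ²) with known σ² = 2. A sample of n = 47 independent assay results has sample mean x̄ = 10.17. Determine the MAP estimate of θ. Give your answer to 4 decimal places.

n = 47, x̄ = 10.17.
For a Normal prior and Normal likelihood with known variance, the posterior is Normal; its mode equals its mean, the precision-weighted average.
Prior precision 1/σ₀² = 1/9; data precision n/σ² = 47/2 = 23.5.
θ̂ = ((1/9)·7 + 23.5·10.17) / (1/9 + 23.5) = (431591/1800)/(425/18) = 431591/42500 ≈ 10.1551.

θ̂_MAP = 10.1551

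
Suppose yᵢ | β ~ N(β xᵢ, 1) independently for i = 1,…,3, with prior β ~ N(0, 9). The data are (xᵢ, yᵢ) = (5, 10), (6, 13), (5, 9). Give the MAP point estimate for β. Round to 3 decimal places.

β̂_MAP = 2.009

log p(β | y) = −Σ(yᵢ − βxᵢ)²/(2·1) − β²/(2·9) + const.
Setting the derivative to zero: Σxᵢ(yᵢ − βxᵢ)/1 − β/9 = 0, so β = Σxᵢyᵢ / (Σxᵢ² + σ²/τ²).
Σxᵢyᵢ = 5·10 + 6·13 + 5·9 = 173; Σxᵢ² = 86; σ²/τ² = 1/9.
β̂_MAP = 173 / (86 + 1/9) = 173/(775/9) = 1557/775 ≈ 2.009.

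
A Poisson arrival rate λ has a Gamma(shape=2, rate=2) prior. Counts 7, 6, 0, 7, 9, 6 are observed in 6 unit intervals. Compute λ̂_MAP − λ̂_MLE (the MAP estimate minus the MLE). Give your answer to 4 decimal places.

Σxᵢ = 35. Posterior is Gamma(37, 8); MAP = (37−1)/8 = 36/8 ≈ 4.50000.
MLE = x̄ = 35/6 ≈ 5.83333.
Difference = 36/8 − 35/6 = -4/3 ≈ -1.3333.

MAP − MLE = -1.3333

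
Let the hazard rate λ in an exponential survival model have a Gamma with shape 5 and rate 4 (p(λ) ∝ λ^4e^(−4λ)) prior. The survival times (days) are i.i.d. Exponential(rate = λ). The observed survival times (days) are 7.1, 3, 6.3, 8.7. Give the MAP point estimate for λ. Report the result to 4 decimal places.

λ̂_MAP = 0.2749

The Exponential(rate=λ) likelihood is ∝ λ^n e^(−λΣtᵢ). Here n = 4 and Σtᵢ = 7.1 + 3 + 6.3 + 8.7 = 25.1.
Posterior ∝ λ^4e^(−4λ) · λ^4e^(−25.1λ) = λ^8e^(−29.1λ), i.e. Gamma(9, 29.1).
Mode = (a−1)/b = 8/29.1 ≈ 0.2749.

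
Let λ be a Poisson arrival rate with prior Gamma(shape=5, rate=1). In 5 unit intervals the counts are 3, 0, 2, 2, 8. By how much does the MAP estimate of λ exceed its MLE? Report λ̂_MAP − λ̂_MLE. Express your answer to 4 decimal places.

MAP − MLE = 0.1667

Σxᵢ = 15. Posterior is Gamma(20, 6); MAP = (20−1)/6 = 19/6 ≈ 3.16667.
MLE = x̄ = 15/5 ≈ 3.00000.
Difference = 19/6 − 15/5 = 1/6 ≈ 0.1667.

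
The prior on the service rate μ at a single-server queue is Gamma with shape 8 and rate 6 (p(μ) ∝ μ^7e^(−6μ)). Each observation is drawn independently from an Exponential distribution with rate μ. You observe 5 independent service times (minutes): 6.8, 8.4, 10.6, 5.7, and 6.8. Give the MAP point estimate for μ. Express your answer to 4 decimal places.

The Exponential(rate=μ) likelihood is ∝ μ^n e^(−μΣtᵢ). Here n = 5 and Σtᵢ = 6.8 + 8.4 + 10.6 + 5.7 + 6.8 = 38.3.
Posterior ∝ μ^7e^(−6μ) · μ^5e^(−38.3μ) = μ^12e^(−44.3μ), i.e. Gamma(13, 44.3).
Mode = (a−1)/b = 12/44.3 ≈ 0.2709.

μ̂_MAP = 0.2709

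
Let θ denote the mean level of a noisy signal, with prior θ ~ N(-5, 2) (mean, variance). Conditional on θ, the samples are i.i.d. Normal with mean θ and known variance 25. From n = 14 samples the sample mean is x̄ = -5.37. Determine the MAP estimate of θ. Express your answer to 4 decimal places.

n = 14, x̄ = -5.37.
For a Normal prior and Normal likelihood with known variance, the posterior is Normal; its mode equals its mean, the precision-weighted average.
Prior precision 1/σ₀² = 1/2 = 0.5; data precision n/σ² = 14/25 = 0.56.
θ̂ = (0.5·(-5) + 0.56·(-5.37)) / (0.5 + 0.56) = (-5.5072)/1.06 = -6884/1325 ≈ -5.1955.

θ̂_MAP = -5.1955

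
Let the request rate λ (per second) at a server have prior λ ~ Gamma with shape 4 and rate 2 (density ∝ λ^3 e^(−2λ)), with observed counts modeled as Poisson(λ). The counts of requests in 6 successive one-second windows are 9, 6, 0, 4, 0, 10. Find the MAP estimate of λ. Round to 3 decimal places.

Σxᵢ = 9+6+0+4+0+10 = 29, with n = 6.
Posterior ∝ λ^3e^(−2λ) · λ^29e^(−6λ) = λ^32e^(−8λ), i.e. Gamma(shape=33, rate=8).
The mode of a Gamma(a, b) with a ≥ 1 (shape–rate) is (a−1)/b = 32/8 ≈ 4.000.

λ̂_MAP = 4.000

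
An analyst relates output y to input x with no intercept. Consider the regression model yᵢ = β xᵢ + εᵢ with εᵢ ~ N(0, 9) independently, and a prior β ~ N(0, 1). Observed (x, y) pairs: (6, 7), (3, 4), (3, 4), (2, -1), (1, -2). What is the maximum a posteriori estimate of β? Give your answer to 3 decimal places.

β̂_MAP = 0.912

log p(β | y) = −Σ(yᵢ − βxᵢ)²/(2·9) − β²/(2·1) + const.
Setting the derivative to zero: Σxᵢ(yᵢ − βxᵢ)/9 − β/1 = 0, so β = Σxᵢyᵢ / (Σxᵢ² + σ²/τ²).
Σxᵢyᵢ = 6·7 + 3·4 + 3·4 + 2·(-1) + 1·(-2) = 62; Σxᵢ² = 59; σ²/τ² = 9.
β̂_MAP = 62 / (59 + 9) = 62/68 ≈ 0.912.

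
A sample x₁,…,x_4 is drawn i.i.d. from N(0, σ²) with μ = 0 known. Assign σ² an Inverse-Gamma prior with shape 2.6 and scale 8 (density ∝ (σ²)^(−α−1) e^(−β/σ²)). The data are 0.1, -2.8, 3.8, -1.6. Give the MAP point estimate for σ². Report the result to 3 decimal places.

Sum of squared deviations about the known mean: SS = (0.1−0)² + (-2.8−0)² + (3.8−0)² + (-1.6−0)² = 24.85.
The Normal likelihood contributes (σ²)^(−n/2) exp(−SS/(2σ²)), so the posterior is Inverse-Gamma(α + n/2, β + SS/2) = Inverse-Gamma(4.6, 20.425).
The mode of Inverse-Gamma(a, b) is b/(a+1) = 20.425/5.6 ≈ 3.647.

σ̂²_MAP = 3.647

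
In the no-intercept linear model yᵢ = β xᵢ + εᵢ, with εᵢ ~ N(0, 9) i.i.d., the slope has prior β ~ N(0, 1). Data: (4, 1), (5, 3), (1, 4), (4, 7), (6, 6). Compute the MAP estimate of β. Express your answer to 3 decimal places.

β̂_MAP = 0.845

log p(β | y) = −Σ(yᵢ − βxᵢ)²/(2·9) − β²/(2·1) + const.
Setting the derivative to zero: Σxᵢ(yᵢ − βxᵢ)/9 − β/1 = 0, so β = Σxᵢyᵢ / (Σxᵢ² + σ²/τ²).
Σxᵢyᵢ = 4·1 + 5·3 + 1·4 + 4·7 + 6·6 = 87; Σxᵢ² = 94; σ²/τ² = 9.
β̂_MAP = 87 / (94 + 9) = 87/103 ≈ 0.845.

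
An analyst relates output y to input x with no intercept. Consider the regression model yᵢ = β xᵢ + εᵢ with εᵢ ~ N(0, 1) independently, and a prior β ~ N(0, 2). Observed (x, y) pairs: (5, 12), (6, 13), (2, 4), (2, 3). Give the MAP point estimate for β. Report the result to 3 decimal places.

β̂_MAP = 2.187

log p(β | y) = −Σ(yᵢ − βxᵢ)²/(2·1) − β²/(2·2) + const.
Setting the derivative to zero: Σxᵢ(yᵢ − βxᵢ)/1 − β/2 = 0, so β = Σxᵢyᵢ / (Σxᵢ² + σ²/τ²).
Σxᵢyᵢ = 5·12 + 6·13 + 2·4 + 2·3 = 152; Σxᵢ² = 69; σ²/τ² = 0.5.
β̂_MAP = 152 / (69 + 0.5) = 152/69.5 ≈ 2.187.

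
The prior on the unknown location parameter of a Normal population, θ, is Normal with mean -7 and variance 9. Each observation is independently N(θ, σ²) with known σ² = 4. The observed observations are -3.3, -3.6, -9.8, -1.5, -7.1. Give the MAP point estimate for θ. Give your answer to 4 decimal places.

θ̂_MAP = -5.2184

n = 5; x̄ = ((-3.3) + (-3.6) + (-9.8) + (-1.5) + (-7.1))/5 = -25.3/5 = -5.06.
For a Normal prior and Normal likelihood with known variance, the posterior is Normal; its mode equals its mean, the precision-weighted average.
Prior precision 1/σ₀² = 1/9; data precision n/σ² = 5/4 = 1.25.
θ̂ = ((1/9)·(-7) + 1.25·(-5.06)) / (1/9 + 1.25) = (-2557/360)/(49/36) = -2557/490 ≈ -5.2184.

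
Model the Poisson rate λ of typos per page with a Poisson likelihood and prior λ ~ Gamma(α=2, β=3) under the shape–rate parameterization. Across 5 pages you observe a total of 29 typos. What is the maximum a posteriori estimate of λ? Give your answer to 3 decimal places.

Σxᵢ = 29, n = 5.
Posterior ∝ λe^(−3λ) · λ^29e^(−5λ) = λ^30e^(−8λ), i.e. Gamma(shape=31, rate=8).
The mode of a Gamma(a, b) with a ≥ 1 (shape–rate) is (a−1)/b = 30/8 ≈ 3.750.

λ̂_MAP = 3.750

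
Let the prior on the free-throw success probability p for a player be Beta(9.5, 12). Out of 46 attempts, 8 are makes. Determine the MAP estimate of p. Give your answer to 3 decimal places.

p̂_MAP = 0.252

Prior: Beta(9.5, 12).
Data: 8 successes in 46 trials. The binomial likelihood contributes p^8(1−p)^38, so the posterior is Beta(9.5+8, 12+38) = Beta(17.5, 50).
For Beta(a, b) with a, b > 1 the mode is (a−1)/(a+b−2) = 16.5/65.5 ≈ 0.252.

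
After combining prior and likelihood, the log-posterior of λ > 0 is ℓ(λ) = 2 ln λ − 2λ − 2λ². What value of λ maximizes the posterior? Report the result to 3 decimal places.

λ̂_MAP = 0.500

ℓ'(λ) = 2/λ − 2 − 4λ. Setting this to zero and multiplying by λ: 4λ² + 2λ − 2 = 0.
λ = (−2 + √(2² + 4·4·2)) / (2·4) = (−2 + √36) / 8 = (−2 + 6)/8 = 1/2.
ℓ''(λ) = −2/λ² − 4 < 0, confirming a maximum.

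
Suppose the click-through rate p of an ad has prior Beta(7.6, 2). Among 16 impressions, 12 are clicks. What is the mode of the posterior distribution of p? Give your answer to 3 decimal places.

p̂_MAP = 0.788

Prior: Beta(7.6, 2).
Data: 12 successes in 16 trials. The binomial likelihood contributes p^12(1−p)^4, so the posterior is Beta(7.6+12, 2+4) = Beta(19.6, 6).
For Beta(a, b) with a, b > 1 the mode is (a−1)/(a+b−2) = 18.6/23.6 ≈ 0.788.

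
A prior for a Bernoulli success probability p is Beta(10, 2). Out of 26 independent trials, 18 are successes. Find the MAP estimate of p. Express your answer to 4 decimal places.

Prior: Beta(10, 2).
Data: 18 successes in 26 trials. The binomial likelihood contributes p^18(1−p)^8, so the posterior is Beta(10+18, 2+8) = Beta(28, 10).
For Beta(a, b) with a, b > 1 the mode is (a−1)/(a+b−2) = 27/36 ≈ 0.7500.

p̂_MAP = 0.7500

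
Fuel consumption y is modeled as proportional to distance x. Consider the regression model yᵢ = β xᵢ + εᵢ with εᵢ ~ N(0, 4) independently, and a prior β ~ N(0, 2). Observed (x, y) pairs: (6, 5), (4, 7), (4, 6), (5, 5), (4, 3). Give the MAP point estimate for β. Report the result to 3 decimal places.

log p(β | y) = −Σ(yᵢ − βxᵢ)²/(2·4) − β²/(2·2) + const.
Setting the derivative to zero: Σxᵢ(yᵢ − βxᵢ)/4 − β/2 = 0, so β = Σxᵢyᵢ / (Σxᵢ² + σ²/τ²).
Σxᵢyᵢ = 6·5 + 4·7 + 4·6 + 5·5 + 4·3 = 119; Σxᵢ² = 109; σ²/τ² = 2.
β̂_MAP = 119 / (109 + 2) = 119/111 ≈ 1.072.

β̂_MAP = 1.072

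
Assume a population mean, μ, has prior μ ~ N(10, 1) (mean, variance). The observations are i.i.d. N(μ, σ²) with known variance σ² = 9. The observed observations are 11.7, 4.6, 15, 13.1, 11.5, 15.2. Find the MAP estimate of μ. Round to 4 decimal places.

μ̂_MAP = 10.7400

n = 6; x̄ = (11.7 + 4.6 + 15 + 13.1 + 11.5 + 15.2)/6 = 71.1/6 = 11.85.
For a Normal prior and Normal likelihood with known variance, the posterior is Normal; its mode equals its mean, the precision-weighted average.
Prior precision 1/σ₀² = 1/1 = 1; data precision n/σ² = 6/9 = 2/3.
μ̂ = (1·10 + (2/3)·11.85) / (1 + 2/3) = 17.9/(5/3) = 10.7400.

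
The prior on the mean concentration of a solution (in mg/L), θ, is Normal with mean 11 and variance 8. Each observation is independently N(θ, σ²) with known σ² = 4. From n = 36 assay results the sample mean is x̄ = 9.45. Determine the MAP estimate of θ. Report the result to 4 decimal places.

θ̂_MAP = 9.4712

n = 36, x̄ = 9.45.
For a Normal prior and Normal likelihood with known variance, the posterior is Normal; its mode equals its mean, the precision-weighted average.
Prior precision 1/σ₀² = 1/8 = 0.125; data precision n/σ² = 36/4 = 9.
θ̂ = (0.125·11 + 9·9.45) / (0.125 + 9) = 86.425/9.125 = 3457/365 ≈ 9.4712.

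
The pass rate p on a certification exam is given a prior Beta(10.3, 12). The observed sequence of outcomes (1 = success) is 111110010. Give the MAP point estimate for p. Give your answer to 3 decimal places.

p̂_MAP = 0.522

Prior: Beta(10.3, 12).
Data: 6 successes in 9 trials (from the sequence). The binomial likelihood contributes p^6(1−p)^3, so the posterior is Beta(10.3+6, 12+3) = Beta(16.3, 15).
For Beta(a, b) with a, b > 1 the mode is (a−1)/(a+b−2) = 15.3/29.3 ≈ 0.522.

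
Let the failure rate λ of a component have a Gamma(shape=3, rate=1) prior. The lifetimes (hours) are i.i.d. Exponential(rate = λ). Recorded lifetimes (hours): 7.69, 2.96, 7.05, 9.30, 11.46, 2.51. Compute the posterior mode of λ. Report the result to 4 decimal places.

The Exponential(rate=λ) likelihood is ∝ λ^n e^(−λΣtᵢ). Here n = 6 and Σtᵢ = 7.69 + 2.96 + 7.05 + 9.30 + 11.46 + 2.51 = 40.97.
Posterior ∝ λ^2e^(−1λ) · λ^6e^(−40.97λ) = λ^8e^(−41.97λ), i.e. Gamma(9, 41.97).
Mode = (a−1)/b = 8/41.97 ≈ 0.1906.

λ̂_MAP = 0.1906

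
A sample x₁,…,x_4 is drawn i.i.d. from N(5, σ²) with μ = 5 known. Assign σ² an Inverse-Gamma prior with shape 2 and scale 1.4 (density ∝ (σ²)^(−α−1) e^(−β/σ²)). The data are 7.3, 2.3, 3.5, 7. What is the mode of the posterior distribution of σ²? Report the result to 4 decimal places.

σ̂²_MAP = 2.1630

Sum of squared deviations about the known mean: SS = (7.3−5)² + (2.3−5)² + (3.5−5)² + (7−5)² = 18.83.
The Normal likelihood contributes (σ²)^(−n/2) exp(−SS/(2σ²)), so the posterior is Inverse-Gamma(α + n/2, β + SS/2) = Inverse-Gamma(4, 10.815).
The mode of Inverse-Gamma(a, b) is b/(a+1) = 10.815/5 ≈ 2.1630.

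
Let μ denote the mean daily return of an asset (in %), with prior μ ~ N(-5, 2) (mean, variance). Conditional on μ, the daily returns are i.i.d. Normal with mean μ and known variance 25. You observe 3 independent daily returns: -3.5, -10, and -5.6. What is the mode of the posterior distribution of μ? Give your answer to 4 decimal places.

n = 3; x̄ = ((-3.5) + (-10) + (-5.6))/3 = -19.1/3 = -191/30 ≈ -6.3667.
For a Normal prior and Normal likelihood with known variance, the posterior is Normal; its mode equals its mean, the precision-weighted average.
Prior precision 1/σ₀² = 1/2 = 0.5; data precision n/σ² = 3/25 = 0.12.
μ̂ = (0.5·(-5) + 0.12·(-191/30)) / (0.5 + 0.12) = (-3.264)/0.62 = -816/155 ≈ -5.2645.

μ̂_MAP = -5.2645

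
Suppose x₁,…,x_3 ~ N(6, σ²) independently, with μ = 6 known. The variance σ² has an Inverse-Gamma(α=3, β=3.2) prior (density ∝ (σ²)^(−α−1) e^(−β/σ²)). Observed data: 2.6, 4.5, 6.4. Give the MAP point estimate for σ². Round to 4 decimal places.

Sum of squared deviations about the known mean: SS = (2.6−6)² + (4.5−6)² + (6.4−6)² = 13.97.
The Normal likelihood contributes (σ²)^(−n/2) exp(−SS/(2σ²)), so the posterior is Inverse-Gamma(α + n/2, β + SS/2) = Inverse-Gamma(4.5, 10.185).
The mode of Inverse-Gamma(a, b) is b/(a+1) = 10.185/5.5 ≈ 1.8518.

σ̂²_MAP = 1.8518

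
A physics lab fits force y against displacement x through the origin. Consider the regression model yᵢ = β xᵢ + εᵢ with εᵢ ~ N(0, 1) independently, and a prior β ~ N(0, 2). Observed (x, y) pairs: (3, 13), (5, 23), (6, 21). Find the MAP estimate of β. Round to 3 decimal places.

β̂_MAP = 3.972

log p(β | y) = −Σ(yᵢ − βxᵢ)²/(2·1) − β²/(2·2) + const.
Setting the derivative to zero: Σxᵢ(yᵢ − βxᵢ)/1 − β/2 = 0, so β = Σxᵢyᵢ / (Σxᵢ² + σ²/τ²).
Σxᵢyᵢ = 3·13 + 5·23 + 6·21 = 280; Σxᵢ² = 70; σ²/τ² = 0.5.
β̂_MAP = 280 / (70 + 0.5) = 280/70.5 ≈ 3.972.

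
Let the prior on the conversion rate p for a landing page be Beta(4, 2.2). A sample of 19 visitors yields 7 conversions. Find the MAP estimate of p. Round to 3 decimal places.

p̂_MAP = 0.431

Prior: Beta(4, 2.2).
Data: 7 successes in 19 trials. The binomial likelihood contributes p^7(1−p)^12, so the posterior is Beta(4+7, 2.2+12) = Beta(11, 14.2).
For Beta(a, b) with a, b > 1 the mode is (a−1)/(a+b−2) = 10/23.2 ≈ 0.431.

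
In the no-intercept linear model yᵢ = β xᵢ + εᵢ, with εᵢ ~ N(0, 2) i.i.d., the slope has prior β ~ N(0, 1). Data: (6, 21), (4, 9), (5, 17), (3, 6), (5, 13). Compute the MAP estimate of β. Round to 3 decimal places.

log p(β | y) = −Σ(yᵢ − βxᵢ)²/(2·2) − β²/(2·1) + const.
Setting the derivative to zero: Σxᵢ(yᵢ − βxᵢ)/2 − β/1 = 0, so β = Σxᵢyᵢ / (Σxᵢ² + σ²/τ²).
Σxᵢyᵢ = 6·21 + 4·9 + 5·17 + 3·6 + 5·13 = 330; Σxᵢ² = 111; σ²/τ² = 2.
β̂_MAP = 330 / (111 + 2) = 330/113 ≈ 2.920.

β̂_MAP = 2.920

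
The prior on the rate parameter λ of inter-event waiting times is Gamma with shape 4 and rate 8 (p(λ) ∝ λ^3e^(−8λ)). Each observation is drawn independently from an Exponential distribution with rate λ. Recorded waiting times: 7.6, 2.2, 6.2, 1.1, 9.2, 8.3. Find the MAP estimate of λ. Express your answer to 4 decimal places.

λ̂_MAP = 0.2113

The Exponential(rate=λ) likelihood is ∝ λ^n e^(−λΣtᵢ). Here n = 6 and Σtᵢ = 7.6 + 2.2 + 6.2 + 1.1 + 9.2 + 8.3 = 34.6.
Posterior ∝ λ^3e^(−8λ) · λ^6e^(−34.6λ) = λ^9e^(−42.6λ), i.e. Gamma(10, 42.6).
Mode = (a−1)/b = 9/42.6 ≈ 0.2113.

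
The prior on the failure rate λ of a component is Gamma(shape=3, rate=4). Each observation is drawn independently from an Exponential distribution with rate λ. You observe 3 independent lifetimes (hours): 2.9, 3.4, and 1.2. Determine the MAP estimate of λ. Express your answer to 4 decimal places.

λ̂_MAP = 0.4348

The Exponential(rate=λ) likelihood is ∝ λ^n e^(−λΣtᵢ). Here n = 3 and Σtᵢ = 2.9 + 3.4 + 1.2 = 7.5.
Posterior ∝ λ^2e^(−4λ) · λ^3e^(−7.5λ) = λ^5e^(−11.5λ), i.e. Gamma(6, 11.5).
Mode = (a−1)/b = 5/11.5 ≈ 0.4348.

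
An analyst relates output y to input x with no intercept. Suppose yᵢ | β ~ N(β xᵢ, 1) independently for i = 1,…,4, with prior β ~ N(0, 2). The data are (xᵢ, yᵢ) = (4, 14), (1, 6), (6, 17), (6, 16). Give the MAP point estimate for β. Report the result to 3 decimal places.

β̂_MAP = 2.905

log p(β | y) = −Σ(yᵢ − βxᵢ)²/(2·1) − β²/(2·2) + const.
Setting the derivative to zero: Σxᵢ(yᵢ − βxᵢ)/1 − β/2 = 0, so β = Σxᵢyᵢ / (Σxᵢ² + σ²/τ²).
Σxᵢyᵢ = 4·14 + 1·6 + 6·17 + 6·16 = 260; Σxᵢ² = 89; σ²/τ² = 0.5.
β̂_MAP = 260 / (89 + 0.5) = 260/89.5 ≈ 2.905.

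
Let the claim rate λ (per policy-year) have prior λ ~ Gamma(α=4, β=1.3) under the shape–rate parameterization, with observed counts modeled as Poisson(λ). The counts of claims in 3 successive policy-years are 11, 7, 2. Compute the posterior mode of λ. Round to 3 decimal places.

λ̂_MAP = 5.349

Σxᵢ = 11+7+2 = 20, with n = 3.
Posterior ∝ λ^3e^(−1.3λ) · λ^20e^(−3λ) = λ^23e^(−4.3λ), i.e. Gamma(shape=24, rate=4.3).
The mode of a Gamma(a, b) with a ≥ 1 (shape–rate) is (a−1)/b = 23/4.3 ≈ 5.349.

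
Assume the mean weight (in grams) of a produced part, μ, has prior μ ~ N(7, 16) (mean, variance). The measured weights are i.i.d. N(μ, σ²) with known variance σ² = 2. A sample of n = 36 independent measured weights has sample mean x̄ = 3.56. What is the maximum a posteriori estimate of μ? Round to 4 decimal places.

μ̂_MAP = 3.5719

n = 36, x̄ = 3.56.
For a Normal prior and Normal likelihood with known variance, the posterior is Normal; its mode equals its mean, the precision-weighted average.
Prior precision 1/σ₀² = 1/16 = 0.0625; data precision n/σ² = 36/2 = 18.
μ̂ = (0.0625·7 + 18·3.56) / (0.0625 + 18) = 64.5175/18.0625 = 25807/7225 ≈ 3.5719.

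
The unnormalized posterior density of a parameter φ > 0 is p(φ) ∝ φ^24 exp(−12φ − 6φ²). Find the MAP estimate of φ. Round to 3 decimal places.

φ̂_MAP = 1.000

ℓ'(φ) = 24/φ − 12 − 12φ. Setting this to zero and multiplying by φ: 12φ² + 12φ − 24 = 0.
φ = (−12 + √(12² + 4·12·24)) / (2·12) = (−12 + √1296) / 24 = (−12 + 36)/24 = 1.
ℓ''(φ) = −24/φ² − 12 < 0, confirming a maximum.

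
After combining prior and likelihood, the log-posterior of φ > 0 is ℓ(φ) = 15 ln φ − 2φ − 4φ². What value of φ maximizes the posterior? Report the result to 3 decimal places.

φ̂_MAP = 1.250

ℓ'(φ) = 15/φ − 2 − 8φ. Setting this to zero and multiplying by φ: 8φ² + 2φ − 15 = 0.
φ = (−2 + √(2² + 4·8·15)) / (2·8) = (−2 + √484) / 16 = (−2 + 22)/16 = 5/4.
ℓ''(φ) = −15/φ² − 8 < 0, confirming a maximum.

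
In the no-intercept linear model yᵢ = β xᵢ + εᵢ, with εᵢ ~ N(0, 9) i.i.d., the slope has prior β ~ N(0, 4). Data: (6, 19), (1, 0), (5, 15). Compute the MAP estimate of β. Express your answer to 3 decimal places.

β̂_MAP = 2.942

log p(β | y) = −Σ(yᵢ − βxᵢ)²/(2·9) − β²/(2·4) + const.
Setting the derivative to zero: Σxᵢ(yᵢ − βxᵢ)/9 − β/4 = 0, so β = Σxᵢyᵢ / (Σxᵢ² + σ²/τ²).
Σxᵢyᵢ = 6·19 + 1·0 + 5·15 = 189; Σxᵢ² = 62; σ²/τ² = 2.25.
β̂_MAP = 189 / (62 + 2.25) = 189/64.25 ≈ 2.942.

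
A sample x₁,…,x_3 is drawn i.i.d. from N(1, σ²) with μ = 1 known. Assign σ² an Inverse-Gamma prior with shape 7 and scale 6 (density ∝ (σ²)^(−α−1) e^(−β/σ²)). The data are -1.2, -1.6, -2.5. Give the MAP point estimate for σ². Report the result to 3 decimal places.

σ̂²_MAP = 1.887

Sum of squared deviations about the known mean: SS = (-1.2−1)² + (-1.6−1)² + (-2.5−1)² = 23.85.
The Normal likelihood contributes (σ²)^(−n/2) exp(−SS/(2σ²)), so the posterior is Inverse-Gamma(α + n/2, β + SS/2) = Inverse-Gamma(8.5, 17.925).
The mode of Inverse-Gamma(a, b) is b/(a+1) = 17.925/9.5 ≈ 1.887.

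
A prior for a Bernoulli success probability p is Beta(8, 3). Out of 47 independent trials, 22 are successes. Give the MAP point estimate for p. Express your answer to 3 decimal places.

p̂_MAP = 0.518

Prior: Beta(8, 3).
Data: 22 successes in 47 trials. The binomial likelihood contributes p^22(1−p)^25, so the posterior is Beta(8+22, 3+25) = Beta(30, 28).
For Beta(a, b) with a, b > 1 the mode is (a−1)/(a+b−2) = 29/56 ≈ 0.518.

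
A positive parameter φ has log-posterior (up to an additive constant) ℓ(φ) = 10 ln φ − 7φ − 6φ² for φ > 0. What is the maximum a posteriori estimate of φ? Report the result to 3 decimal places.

φ̂_MAP = 0.667

ℓ'(φ) = 10/φ − 7 − 12φ. Setting this to zero and multiplying by φ: 12φ² + 7φ − 10 = 0.
φ = (−7 + √(7² + 4·12·10)) / (2·12) = (−7 + √529) / 24 = (−7 + 23)/24 = 2/3.
ℓ''(φ) = −10/φ² − 12 < 0, confirming a maximum.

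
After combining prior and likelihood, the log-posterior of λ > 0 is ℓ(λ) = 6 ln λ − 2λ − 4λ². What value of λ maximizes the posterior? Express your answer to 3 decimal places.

λ̂_MAP = 0.750

ℓ'(λ) = 6/λ − 2 − 8λ. Setting this to zero and multiplying by λ: 8λ² + 2λ − 6 = 0.
λ = (−2 + √(2² + 4·8·6)) / (2·8) = (−2 + √196) / 16 = (−2 + 14)/16 = 3/4.
ℓ''(λ) = −6/λ² − 8 < 0, confirming a maximum.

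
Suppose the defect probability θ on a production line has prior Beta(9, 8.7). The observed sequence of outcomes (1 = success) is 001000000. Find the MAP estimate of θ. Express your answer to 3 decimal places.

Prior: Beta(9, 8.7).
Data: 1 success in 9 trials (from the sequence). The binomial likelihood contributes θ(1−θ)^8, so the posterior is Beta(9+1, 8.7+8) = Beta(10, 16.7).
For Beta(a, b) with a, b > 1 the mode is (a−1)/(a+b−2) = 9/24.7 ≈ 0.364.

θ̂_MAP = 0.364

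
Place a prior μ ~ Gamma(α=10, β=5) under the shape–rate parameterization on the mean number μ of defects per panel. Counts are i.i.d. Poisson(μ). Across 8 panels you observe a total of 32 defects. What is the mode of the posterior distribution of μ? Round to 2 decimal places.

Σxᵢ = 32, n = 8.
Posterior ∝ μ^9e^(−5μ) · μ^32e^(−8μ) = μ^41e^(−13μ), i.e. Gamma(shape=42, rate=13).
The mode of a Gamma(a, b) with a ≥ 1 (shape–rate) is (a−1)/b = 41/13 ≈ 3.15.

μ̂_MAP = 3.15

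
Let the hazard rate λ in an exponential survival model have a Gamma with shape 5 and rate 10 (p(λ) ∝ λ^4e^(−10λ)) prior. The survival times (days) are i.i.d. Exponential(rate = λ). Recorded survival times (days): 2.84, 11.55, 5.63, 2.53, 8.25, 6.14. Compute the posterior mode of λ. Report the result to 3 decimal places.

The Exponential(rate=λ) likelihood is ∝ λ^n e^(−λΣtᵢ). Here n = 6 and Σtᵢ = 2.84 + 11.55 + 5.63 + 2.53 + 8.25 + 6.14 = 36.94.
Posterior ∝ λ^4e^(−10λ) · λ^6e^(−36.94λ) = λ^10e^(−46.94λ), i.e. Gamma(11, 46.94).
Mode = (a−1)/b = 10/46.94 ≈ 0.213.

λ̂_MAP = 0.213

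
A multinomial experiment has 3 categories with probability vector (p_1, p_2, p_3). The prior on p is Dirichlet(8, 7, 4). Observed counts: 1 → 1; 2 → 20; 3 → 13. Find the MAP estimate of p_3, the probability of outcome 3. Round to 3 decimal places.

MAP estimate: 0.320

The posterior is Dirichlet(αᵢ + nᵢ) = Dirichlet(9, 27, 17).
For a Dirichlet(a₁,…,a_K) with all aᵢ > 1, the mode has j-th component (aⱼ − 1)/(Σaᵢ − K).
Here Σaᵢ = 53 and K = 3, so p_3 = (17 − 1)/(53 − 3) = 16/50 ≈ 0.320.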